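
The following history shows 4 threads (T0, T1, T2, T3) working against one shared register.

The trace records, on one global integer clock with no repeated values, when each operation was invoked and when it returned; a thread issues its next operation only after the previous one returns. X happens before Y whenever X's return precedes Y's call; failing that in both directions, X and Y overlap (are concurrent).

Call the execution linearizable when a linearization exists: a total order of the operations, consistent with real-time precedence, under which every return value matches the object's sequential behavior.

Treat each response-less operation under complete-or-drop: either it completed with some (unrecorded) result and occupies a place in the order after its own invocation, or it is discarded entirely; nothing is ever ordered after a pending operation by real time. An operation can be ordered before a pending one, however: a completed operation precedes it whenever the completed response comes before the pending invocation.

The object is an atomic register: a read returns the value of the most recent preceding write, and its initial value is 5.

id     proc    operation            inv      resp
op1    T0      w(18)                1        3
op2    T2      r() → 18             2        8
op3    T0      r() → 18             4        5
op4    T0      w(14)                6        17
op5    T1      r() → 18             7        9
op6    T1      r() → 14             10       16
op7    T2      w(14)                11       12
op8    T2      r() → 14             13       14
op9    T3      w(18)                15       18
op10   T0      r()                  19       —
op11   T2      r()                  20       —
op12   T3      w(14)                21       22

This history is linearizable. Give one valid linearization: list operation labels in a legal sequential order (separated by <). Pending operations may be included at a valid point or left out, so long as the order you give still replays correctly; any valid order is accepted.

op1 < op2 < op3 < op5 < op4 < op6 < op7 < op8 < op9 < op10 < op11 < op12

step 1: op1 w(18) — value 18
step 2: op2 r() → 18 — value 18
step 3: op3 r() → 18 — value 18
step 4: op5 r() → 18 — value 18
step 5: op4 w(14) — value 14
step 6: op6 r() → 14 — value 14
step 7: op7 w(14) — value 14
step 8: op8 r() → 14 — value 14
step 9: op9 w(18) — value 18
step 10: op10 r() (pending, included) — value 18
step 11: op11 r() (pending, included) — value 18
step 12: op12 w(14) — value 14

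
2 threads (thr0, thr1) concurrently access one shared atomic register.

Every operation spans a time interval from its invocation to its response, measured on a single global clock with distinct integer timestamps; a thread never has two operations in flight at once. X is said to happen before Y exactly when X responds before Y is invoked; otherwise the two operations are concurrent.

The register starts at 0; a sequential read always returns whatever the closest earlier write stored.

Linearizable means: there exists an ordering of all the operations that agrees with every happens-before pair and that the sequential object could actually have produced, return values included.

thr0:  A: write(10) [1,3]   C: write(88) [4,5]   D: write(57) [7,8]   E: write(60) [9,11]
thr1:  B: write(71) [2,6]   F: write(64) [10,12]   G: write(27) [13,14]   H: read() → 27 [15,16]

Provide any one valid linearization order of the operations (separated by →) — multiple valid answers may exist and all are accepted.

1. A write(10), leaving value 10
2. B write(71), leaving value 71
3. C write(88), leaving value 88
4. D write(57), leaving value 57
5. E write(60), leaving value 60
6. F write(64), leaving value 64
7. G write(27), leaving value 27
8. H read() → 27, leaving value 27

A → B → C → D → E → F → G → H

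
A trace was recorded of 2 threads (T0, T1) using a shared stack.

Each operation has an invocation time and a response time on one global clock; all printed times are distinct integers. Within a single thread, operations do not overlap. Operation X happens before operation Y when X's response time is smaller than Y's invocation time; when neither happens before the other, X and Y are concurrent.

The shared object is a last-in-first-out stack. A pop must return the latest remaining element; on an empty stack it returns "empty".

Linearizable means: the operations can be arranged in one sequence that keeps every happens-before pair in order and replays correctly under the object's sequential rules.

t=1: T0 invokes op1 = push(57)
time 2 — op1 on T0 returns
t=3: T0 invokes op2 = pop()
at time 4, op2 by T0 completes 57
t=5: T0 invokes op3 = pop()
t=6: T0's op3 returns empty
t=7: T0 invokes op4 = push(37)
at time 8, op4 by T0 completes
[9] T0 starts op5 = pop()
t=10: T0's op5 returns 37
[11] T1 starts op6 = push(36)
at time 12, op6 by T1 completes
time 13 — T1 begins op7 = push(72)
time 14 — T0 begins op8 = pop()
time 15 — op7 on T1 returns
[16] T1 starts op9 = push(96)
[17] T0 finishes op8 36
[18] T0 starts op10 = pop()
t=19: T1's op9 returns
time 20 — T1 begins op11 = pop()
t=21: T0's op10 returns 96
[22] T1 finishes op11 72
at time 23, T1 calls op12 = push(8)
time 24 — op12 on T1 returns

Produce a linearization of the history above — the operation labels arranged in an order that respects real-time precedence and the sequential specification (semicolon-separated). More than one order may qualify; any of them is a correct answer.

1. op1 push(57), leaving stack <57>
2. op2 pop() → 57, leaving stack <>
3. op3 pop() → empty, leaving stack <>
4. op4 push(37), leaving stack <37>
5. op5 pop() → 37, leaving stack <>
6. op6 push(36), leaving stack <36>
7. op8 pop() → 36, leaving stack <>
8. op7 push(72), leaving stack <72>
9. op9 push(96), leaving stack <72,96>
10. op10 pop() → 96, leaving stack <72>
11. op11 pop() → 72, leaving stack <>
12. op12 push(8), leaving stack <8>

op1; op2; op3; op4; op5; op6; op8; op7; op9; op10; op11; op12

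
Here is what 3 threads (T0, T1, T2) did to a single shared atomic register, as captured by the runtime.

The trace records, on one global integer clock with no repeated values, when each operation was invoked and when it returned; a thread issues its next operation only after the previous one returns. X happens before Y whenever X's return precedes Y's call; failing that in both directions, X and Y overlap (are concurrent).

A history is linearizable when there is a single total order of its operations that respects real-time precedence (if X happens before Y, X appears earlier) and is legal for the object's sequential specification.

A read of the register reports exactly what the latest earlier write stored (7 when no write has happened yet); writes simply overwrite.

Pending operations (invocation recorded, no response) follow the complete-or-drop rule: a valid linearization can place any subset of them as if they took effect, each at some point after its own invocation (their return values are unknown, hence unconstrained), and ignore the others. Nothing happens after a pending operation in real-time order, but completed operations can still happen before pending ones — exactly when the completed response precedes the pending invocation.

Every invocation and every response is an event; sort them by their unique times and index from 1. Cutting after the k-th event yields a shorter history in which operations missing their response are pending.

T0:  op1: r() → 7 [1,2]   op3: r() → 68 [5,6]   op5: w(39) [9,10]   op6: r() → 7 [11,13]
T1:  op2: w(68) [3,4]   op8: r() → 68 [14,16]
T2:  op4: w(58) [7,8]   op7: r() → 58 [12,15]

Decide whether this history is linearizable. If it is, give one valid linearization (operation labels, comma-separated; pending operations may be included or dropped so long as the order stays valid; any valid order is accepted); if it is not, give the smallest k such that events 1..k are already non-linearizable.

not linearizable — minimal violating prefix: 13 events

events 1..12 are fine; event 13 — the response of op6 at time 13 — makes the prefix non-linearizable
exhaustive check: the 6 completed atomic register ops admit one real-time order; illegal
include/drop combinations of the 1 pending operation (op7) were all tried; none helps
e.g. op1, op2, op3, op4, op5, op6 (pending dropped): illegal at step 6, since op6 r() → 7 cannot apply there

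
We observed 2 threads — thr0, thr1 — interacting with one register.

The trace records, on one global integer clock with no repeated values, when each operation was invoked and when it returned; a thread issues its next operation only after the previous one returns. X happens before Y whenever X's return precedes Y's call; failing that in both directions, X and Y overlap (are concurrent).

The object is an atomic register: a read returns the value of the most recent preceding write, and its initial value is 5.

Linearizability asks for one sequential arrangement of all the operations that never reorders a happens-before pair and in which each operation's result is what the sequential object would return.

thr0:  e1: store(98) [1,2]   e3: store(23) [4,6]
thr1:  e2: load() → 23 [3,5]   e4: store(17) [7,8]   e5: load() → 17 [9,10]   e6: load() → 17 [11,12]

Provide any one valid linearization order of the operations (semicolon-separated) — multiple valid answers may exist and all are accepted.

step 1: e1 store(98) — value 98
step 2: e3 store(23) — value 23
step 3: e2 load() → 23 — value 23
step 4: e4 store(17) — value 17
step 5: e5 load() → 17 — value 17
step 6: e6 load() → 17 — value 17

e1; e3; e2; e4; e5; e6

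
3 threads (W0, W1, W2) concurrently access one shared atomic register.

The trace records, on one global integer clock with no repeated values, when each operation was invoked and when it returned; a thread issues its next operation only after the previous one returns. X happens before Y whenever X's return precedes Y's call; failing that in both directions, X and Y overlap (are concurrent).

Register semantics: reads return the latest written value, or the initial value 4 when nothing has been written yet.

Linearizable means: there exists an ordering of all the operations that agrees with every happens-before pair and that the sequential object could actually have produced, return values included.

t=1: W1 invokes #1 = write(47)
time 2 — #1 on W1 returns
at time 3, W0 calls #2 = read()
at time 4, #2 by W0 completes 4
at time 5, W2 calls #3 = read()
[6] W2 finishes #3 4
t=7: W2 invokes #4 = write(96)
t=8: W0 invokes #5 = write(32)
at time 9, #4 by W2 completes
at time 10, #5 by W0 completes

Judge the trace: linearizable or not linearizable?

not linearizable

prefix check: 1..3 passes, 1..4 fails once #2's time-4 response joins
one real-time candidate order over the 2 completed operations — the atomic register replay rejects it
take #1, #2: step 2 already fails, because #2 read() → 4 cannot occur there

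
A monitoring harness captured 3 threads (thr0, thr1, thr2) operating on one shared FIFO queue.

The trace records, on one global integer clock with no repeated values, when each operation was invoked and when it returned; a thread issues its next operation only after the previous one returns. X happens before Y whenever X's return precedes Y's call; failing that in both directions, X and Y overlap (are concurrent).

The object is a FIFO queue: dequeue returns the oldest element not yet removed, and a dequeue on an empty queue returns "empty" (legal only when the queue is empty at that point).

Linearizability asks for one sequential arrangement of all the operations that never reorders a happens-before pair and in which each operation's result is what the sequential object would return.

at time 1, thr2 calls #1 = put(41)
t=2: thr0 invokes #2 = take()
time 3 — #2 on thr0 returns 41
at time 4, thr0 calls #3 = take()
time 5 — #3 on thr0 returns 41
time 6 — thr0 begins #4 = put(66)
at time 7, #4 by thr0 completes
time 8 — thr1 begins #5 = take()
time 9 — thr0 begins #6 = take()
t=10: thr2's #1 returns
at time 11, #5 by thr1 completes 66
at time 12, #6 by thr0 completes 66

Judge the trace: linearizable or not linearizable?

not linearizable

already the first 5 events (up to #3's response at time 5) admit no linearization; the first 4 still do
the completed operations (2 total) allow one real-time order; the FIFO queue replay rejects it
completion choices over the 1 pending operation (#1) were checked; none helps
one such order, #2, #3 (pending dropped), breaks at step 1 where #2 take() → 41 is illegal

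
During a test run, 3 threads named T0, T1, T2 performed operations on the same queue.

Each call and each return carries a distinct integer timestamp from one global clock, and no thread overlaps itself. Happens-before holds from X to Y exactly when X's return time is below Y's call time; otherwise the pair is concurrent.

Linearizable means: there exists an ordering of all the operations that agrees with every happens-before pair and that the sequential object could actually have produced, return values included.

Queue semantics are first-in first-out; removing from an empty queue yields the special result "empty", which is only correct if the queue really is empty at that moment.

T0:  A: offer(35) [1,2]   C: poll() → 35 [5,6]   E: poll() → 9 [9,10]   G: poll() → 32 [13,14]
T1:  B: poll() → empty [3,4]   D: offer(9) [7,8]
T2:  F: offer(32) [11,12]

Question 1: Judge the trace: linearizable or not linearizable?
not linearizable

cut after 3 events: linearizable; cut after 4 events (B responds, time 4): not linearizable
exhaustive check: the 2 completed queue ops admit one real-time order; illegal
e.g. A, B: illegal at step 2, since B poll() → empty cannot apply there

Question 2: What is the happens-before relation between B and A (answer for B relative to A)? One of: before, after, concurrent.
after

B spans [3,4], A spans [1,2]
resp(A)=2 < inv(B)=3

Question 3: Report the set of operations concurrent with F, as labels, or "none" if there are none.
none

concurrent with F ([11,12]): every op whose interval crosses 11..12
A [1,2]: before
B [3,4]: before
C [5,6]: before
D [7,8]: before
E [9,10]: before
G [13,14]: after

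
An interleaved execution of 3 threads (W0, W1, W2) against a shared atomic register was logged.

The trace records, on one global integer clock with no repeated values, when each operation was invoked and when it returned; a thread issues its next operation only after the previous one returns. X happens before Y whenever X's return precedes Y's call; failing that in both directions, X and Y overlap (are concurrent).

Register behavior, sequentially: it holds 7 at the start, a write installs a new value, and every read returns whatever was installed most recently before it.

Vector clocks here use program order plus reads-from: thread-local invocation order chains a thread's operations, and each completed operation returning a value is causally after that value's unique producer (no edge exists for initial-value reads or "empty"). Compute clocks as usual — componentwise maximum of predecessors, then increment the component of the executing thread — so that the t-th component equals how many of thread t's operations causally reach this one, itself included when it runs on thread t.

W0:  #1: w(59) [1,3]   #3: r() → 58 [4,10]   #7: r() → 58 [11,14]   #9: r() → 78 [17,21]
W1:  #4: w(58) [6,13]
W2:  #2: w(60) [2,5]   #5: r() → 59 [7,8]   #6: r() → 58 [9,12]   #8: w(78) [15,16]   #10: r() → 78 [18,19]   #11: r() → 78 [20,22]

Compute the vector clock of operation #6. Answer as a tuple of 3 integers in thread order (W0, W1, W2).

no predecessors for #2 (invoked 2): W2 increments from zero → (0, 0, 1)
no predecessors for #4 (invoked 6): W1 increments from zero → (0, 1, 0)
no predecessors for #1 (invoked 1): W0 increments from zero → (1, 0, 0)
#5 (invocation 7): componentwise max over VC(#1)=(1, 0, 0), VC(#2)=(0, 0, 1), +1 at W2, giving (1, 0, 2)
#3 (invocation 4): componentwise max over VC(#1)=(1, 0, 0), VC(#4)=(0, 1, 0), +1 at W0, giving (2, 1, 0)
#7 (invocation 11): componentwise max over VC(#3)=(2, 1, 0), VC(#4)=(0, 1, 0), +1 at W0, giving (3, 1, 0)
#6 (invocation 9): componentwise max over VC(#4)=(0, 1, 0), VC(#5)=(1, 0, 2), +1 at W2, giving (1, 1, 3)
#8 (invocation 15): componentwise max over VC(#6)=(1, 1, 3), +1 at W2, giving (1, 1, 4)
#10 (invocation 18): componentwise max over VC(#8)=(1, 1, 4), +1 at W2, giving (1, 1, 5)
#11 (invocation 20): componentwise max over VC(#8)=(1, 1, 4), VC(#10)=(1, 1, 5), +1 at W2, giving (1, 1, 6)
#9 (invocation 17): componentwise max over VC(#7)=(3, 1, 0), VC(#8)=(1, 1, 4), +1 at W0, giving (4, 1, 4)
target: VC(#6) = (1, 1, 3)

(1, 1, 3)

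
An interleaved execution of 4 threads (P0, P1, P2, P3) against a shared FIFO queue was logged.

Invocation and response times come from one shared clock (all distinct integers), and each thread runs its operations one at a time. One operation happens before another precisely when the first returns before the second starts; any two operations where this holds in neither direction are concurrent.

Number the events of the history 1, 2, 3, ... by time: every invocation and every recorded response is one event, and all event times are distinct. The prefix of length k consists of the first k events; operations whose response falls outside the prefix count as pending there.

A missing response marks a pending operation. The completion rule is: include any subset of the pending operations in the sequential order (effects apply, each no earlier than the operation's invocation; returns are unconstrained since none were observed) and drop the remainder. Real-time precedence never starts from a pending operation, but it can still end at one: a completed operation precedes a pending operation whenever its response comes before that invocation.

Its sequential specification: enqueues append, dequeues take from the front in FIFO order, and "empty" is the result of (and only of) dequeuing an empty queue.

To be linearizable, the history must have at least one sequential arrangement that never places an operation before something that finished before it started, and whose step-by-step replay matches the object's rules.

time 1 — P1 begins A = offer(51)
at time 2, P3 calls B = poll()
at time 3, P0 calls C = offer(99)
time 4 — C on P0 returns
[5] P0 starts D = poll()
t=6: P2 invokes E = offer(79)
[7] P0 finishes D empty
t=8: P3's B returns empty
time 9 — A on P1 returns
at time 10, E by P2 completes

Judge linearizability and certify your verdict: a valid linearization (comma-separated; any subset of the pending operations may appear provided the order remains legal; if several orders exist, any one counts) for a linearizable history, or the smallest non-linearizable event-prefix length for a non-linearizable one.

not linearizable — minimal violating prefix: 8 events

through event 7 a valid linearization exists; event 8 (B responding at time 8) ends that
3 orders of the 3 completed FIFO queue ops respect real time; none is legal
include/drop combinations of the 2 pending operations (A, E) were all tried; none helps
take B, C, D (pending dropped): step 3 already fails, because D poll() → empty cannot occur there
take C, B, D (pending dropped): step 2 already fails, because B poll() → empty cannot occur there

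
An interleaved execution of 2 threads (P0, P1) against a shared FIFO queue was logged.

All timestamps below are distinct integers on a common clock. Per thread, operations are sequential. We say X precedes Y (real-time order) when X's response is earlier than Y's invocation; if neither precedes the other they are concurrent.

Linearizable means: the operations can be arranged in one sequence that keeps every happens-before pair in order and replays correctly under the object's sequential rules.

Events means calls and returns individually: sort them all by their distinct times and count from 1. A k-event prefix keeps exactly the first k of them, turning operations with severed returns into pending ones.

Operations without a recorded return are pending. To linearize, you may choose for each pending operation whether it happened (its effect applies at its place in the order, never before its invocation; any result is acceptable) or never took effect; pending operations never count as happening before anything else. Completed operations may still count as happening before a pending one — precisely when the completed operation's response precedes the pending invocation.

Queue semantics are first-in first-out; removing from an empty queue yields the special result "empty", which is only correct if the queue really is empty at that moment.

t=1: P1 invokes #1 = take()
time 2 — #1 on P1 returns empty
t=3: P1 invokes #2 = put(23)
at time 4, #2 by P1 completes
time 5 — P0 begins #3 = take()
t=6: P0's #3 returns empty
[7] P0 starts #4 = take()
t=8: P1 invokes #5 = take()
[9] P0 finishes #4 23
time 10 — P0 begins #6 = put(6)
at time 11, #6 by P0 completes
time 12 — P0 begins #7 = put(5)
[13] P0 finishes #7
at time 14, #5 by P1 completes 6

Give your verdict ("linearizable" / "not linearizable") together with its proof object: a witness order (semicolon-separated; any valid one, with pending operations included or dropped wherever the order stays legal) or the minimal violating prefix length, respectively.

not linearizable — minimal violating prefix: 6 events

already the first 6 events (up to #3's response at time 6) admit no linearization; the first 5 still do
a single order respects real time; the 3 completed FIFO queue operations fail replay along it
one such order, #1, #2, #3, breaks at step 3 where #3 take() → empty is illegal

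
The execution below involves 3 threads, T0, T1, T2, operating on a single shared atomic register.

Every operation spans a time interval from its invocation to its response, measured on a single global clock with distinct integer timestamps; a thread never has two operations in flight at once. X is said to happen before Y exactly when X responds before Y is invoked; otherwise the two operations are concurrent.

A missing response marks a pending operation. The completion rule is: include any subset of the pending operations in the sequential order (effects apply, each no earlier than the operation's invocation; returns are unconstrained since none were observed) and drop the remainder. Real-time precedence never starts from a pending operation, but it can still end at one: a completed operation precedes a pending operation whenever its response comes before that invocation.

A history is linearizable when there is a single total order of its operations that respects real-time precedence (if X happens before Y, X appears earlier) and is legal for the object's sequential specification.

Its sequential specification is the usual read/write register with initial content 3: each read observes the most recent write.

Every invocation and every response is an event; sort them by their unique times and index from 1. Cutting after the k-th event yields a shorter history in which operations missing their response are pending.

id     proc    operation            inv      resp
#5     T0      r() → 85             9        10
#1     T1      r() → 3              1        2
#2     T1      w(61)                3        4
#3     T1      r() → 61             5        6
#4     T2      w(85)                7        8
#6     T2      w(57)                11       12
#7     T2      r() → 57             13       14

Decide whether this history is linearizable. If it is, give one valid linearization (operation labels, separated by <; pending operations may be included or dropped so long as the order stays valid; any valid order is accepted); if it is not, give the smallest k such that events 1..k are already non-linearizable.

linearizable — witness: #1 < #2 < #3 < #4 < #5 < #6 < #7

1. #1 r() → 3, leaving value 3
2. #2 w(61), leaving value 61
3. #3 r() → 61, leaving value 61
4. #4 w(85), leaving value 85
5. #5 r() → 85, leaving value 85
6. #6 w(57), leaving value 57
7. #7 r() → 57, leaving value 57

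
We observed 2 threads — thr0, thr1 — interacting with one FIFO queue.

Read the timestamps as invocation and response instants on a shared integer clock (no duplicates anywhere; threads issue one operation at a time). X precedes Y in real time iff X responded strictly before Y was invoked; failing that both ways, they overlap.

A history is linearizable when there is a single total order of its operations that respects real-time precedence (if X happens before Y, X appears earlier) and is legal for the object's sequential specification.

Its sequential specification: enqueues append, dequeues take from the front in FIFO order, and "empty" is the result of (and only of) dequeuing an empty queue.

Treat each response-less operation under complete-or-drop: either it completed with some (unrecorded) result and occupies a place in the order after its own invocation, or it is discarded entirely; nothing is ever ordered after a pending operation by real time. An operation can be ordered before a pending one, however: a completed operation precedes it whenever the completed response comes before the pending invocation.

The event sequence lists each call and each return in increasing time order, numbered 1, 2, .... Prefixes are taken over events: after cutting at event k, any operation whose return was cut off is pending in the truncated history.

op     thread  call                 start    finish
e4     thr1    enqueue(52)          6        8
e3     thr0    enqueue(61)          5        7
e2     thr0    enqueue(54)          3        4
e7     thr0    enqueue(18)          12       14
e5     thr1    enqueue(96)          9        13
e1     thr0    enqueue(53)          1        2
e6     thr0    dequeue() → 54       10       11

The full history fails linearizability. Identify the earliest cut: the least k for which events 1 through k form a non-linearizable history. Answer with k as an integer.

11

events 1..10 are linearizable, e.g. via e1, e2, e3, e4:
after step 1 (e1 enqueue(53)): queue <53>
after step 2 (e2 enqueue(54)): queue <53,54>
after step 3 (e3 enqueue(61)): queue <53,54,61>
after step 4 (e4 enqueue(52)): queue <53,54,61,52>
at event 11 (e6's time-11 response) nothing linearizes any more
no completion choice of the 1 pending operation (e5) rescues it — every subset was tried
e.g. e1, e2, e3, e4, e6 (pending dropped): illegal at step 5, since e6 dequeue() → 54 cannot apply there
e.g. e1, e2, e4, e3, e6 (pending dropped): illegal at step 5, since e6 dequeue() → 54 cannot apply there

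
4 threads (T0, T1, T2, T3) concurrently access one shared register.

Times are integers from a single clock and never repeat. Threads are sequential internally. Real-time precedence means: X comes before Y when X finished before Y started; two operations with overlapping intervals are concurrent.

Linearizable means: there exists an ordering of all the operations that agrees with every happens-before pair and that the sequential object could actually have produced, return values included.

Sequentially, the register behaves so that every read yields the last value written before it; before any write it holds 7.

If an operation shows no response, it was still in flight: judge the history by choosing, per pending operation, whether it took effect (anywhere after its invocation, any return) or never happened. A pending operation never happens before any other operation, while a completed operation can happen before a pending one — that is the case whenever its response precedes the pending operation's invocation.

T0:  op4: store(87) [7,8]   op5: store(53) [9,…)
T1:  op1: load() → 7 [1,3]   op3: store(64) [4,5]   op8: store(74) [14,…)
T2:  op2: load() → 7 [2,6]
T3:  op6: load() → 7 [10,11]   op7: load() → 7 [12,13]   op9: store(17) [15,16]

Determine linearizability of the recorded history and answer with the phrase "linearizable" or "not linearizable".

prefix check: 1..10 passes, 1..11 fails once op6's time-11 response joins
all 3 real-time-respecting orders fail — 5 completed register operations, no legal replay
including or dropping the 1 pending operation (op5) in any combination fails
sample order op1, op2, op3, op4, op6 (pending dropped) stalls at step 5 — op6 load() → 7 has no legal effect
sample order op1, op3, op2, op4, op6 (pending dropped) stalls at step 3 — op2 load() → 7 has no legal effect

not linearizable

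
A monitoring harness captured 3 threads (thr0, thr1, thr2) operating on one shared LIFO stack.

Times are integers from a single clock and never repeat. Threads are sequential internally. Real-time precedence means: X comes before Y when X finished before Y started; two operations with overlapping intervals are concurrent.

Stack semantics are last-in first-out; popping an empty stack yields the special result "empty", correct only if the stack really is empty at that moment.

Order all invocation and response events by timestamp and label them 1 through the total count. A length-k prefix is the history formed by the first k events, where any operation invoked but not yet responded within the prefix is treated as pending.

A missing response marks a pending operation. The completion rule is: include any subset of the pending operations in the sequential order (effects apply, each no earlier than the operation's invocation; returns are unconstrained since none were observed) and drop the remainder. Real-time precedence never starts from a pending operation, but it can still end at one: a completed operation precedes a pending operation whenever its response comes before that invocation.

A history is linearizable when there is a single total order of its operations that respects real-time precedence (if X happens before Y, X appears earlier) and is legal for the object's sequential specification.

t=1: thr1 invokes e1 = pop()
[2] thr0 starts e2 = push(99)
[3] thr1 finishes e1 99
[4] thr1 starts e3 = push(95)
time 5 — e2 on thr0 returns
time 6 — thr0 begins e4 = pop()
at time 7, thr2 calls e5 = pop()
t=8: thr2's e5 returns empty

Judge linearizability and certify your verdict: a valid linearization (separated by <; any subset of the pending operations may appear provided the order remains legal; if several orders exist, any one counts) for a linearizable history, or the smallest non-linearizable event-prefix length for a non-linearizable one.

linearizable — witness: e2 < e1 < e3 < e4 < e5

step 1: e2 push(99) — stack <99>
step 2: e1 pop() → 99 — stack <>
step 3: e3 push(95) (pending, included) — stack <95>
step 4: e4 pop() (pending, included) — stack <>
step 5: e5 pop() → empty — stack <>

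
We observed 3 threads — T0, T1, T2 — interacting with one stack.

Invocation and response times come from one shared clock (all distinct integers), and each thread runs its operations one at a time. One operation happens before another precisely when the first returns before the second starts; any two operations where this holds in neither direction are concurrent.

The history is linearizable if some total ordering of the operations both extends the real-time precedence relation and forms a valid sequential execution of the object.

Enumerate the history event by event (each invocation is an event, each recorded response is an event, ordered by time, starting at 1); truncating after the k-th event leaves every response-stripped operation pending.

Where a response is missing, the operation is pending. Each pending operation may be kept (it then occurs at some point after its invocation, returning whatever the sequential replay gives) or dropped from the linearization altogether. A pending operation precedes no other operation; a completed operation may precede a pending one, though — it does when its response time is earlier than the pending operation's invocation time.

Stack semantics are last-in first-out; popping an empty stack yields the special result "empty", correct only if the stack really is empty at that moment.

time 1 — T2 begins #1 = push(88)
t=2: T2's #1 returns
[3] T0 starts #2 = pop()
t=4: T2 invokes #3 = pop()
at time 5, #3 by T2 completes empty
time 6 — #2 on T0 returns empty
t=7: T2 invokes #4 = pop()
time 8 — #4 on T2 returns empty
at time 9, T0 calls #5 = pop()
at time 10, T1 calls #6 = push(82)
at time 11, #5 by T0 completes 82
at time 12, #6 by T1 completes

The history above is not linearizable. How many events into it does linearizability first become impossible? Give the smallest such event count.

6

one valid order for events 1..5 is #1, #2, #3:
1. #1 push(88), leaving stack <88>
2. #2 pop() (pending, included), leaving stack <>
3. #3 pop() → empty, leaving stack <>
adding event 6 (#2 responds at 6) leaves no legal real-time order
for example #1, #2, #3 fails at step 2: #2 pop() → empty is not legal there
for example #1, #3, #2 fails at step 2: #3 pop() → empty is not legal there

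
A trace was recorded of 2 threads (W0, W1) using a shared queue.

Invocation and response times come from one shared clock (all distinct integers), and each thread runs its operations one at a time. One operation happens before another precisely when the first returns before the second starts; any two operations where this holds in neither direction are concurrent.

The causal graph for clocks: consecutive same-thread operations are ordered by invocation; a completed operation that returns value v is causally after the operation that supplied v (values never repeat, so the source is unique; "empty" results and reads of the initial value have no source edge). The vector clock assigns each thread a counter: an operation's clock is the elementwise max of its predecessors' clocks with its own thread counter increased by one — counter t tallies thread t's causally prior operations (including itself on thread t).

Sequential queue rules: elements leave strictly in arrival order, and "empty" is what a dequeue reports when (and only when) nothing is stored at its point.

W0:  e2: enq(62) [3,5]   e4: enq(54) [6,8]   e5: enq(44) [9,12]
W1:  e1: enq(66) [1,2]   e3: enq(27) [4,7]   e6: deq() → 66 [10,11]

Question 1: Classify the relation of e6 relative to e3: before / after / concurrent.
Answer: after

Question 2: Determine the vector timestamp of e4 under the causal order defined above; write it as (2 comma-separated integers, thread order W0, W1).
Answer: (2, 0)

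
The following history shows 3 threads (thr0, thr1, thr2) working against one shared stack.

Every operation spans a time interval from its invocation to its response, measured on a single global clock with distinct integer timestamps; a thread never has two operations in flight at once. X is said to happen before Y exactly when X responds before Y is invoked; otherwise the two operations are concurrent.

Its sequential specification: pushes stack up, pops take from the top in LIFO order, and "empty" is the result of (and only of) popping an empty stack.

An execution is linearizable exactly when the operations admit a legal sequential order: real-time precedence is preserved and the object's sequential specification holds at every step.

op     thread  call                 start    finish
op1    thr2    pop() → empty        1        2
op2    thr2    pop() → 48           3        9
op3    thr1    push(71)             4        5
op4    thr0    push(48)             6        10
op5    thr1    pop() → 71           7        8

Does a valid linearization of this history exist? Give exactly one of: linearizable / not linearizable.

one valid linearization: op1, op3, op4, op2, op5
after step 1 (op1 pop() → empty): stack <>
after step 2 (op3 push(71)): stack <71>
after step 3 (op4 push(48)): stack <71,48>
after step 4 (op2 pop() → 48): stack <71>
after step 5 (op5 pop() → 71): stack <>

linearizable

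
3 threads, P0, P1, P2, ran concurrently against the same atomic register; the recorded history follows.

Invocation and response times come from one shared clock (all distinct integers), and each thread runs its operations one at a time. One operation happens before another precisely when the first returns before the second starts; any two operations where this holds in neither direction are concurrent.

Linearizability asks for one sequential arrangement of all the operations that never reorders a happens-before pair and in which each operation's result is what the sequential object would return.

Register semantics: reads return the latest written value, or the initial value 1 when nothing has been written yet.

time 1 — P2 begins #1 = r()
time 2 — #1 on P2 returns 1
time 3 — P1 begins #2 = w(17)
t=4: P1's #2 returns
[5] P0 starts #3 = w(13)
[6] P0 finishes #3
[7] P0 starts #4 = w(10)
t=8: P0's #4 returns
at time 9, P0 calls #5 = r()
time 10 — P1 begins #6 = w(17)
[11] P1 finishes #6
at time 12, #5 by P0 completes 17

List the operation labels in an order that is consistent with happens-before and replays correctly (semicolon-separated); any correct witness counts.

#1; #2; #3; #4; #6; #5

step 1: #1 r() → 1 — value 1
step 2: #2 w(17) — value 17
step 3: #3 w(13) — value 13
step 4: #4 w(10) — value 10
step 5: #6 w(17) — value 17
step 6: #5 r() → 17 — value 17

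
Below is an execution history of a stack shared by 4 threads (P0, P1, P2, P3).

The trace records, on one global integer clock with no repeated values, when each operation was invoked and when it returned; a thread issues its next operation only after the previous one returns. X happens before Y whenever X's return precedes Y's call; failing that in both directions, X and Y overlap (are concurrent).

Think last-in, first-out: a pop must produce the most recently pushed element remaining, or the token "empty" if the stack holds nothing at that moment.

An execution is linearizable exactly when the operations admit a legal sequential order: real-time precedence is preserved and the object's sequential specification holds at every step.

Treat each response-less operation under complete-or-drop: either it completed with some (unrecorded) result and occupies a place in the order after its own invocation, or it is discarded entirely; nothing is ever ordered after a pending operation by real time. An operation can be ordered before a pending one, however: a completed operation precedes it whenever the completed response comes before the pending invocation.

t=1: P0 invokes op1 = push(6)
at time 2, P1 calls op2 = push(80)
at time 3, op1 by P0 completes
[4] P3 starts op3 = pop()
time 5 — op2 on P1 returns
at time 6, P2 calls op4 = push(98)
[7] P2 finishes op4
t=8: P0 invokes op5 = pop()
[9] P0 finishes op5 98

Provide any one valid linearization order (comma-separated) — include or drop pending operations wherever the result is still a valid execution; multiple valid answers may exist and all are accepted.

1. op1 push(6), leaving stack <6>
2. op2 push(80), leaving stack <6,80>
3. op3 pop() (pending, included), leaving stack <6>
4. op4 push(98), leaving stack <6,98>
5. op5 pop() → 98, leaving stack <6>

op1, op2, op3, op4, op5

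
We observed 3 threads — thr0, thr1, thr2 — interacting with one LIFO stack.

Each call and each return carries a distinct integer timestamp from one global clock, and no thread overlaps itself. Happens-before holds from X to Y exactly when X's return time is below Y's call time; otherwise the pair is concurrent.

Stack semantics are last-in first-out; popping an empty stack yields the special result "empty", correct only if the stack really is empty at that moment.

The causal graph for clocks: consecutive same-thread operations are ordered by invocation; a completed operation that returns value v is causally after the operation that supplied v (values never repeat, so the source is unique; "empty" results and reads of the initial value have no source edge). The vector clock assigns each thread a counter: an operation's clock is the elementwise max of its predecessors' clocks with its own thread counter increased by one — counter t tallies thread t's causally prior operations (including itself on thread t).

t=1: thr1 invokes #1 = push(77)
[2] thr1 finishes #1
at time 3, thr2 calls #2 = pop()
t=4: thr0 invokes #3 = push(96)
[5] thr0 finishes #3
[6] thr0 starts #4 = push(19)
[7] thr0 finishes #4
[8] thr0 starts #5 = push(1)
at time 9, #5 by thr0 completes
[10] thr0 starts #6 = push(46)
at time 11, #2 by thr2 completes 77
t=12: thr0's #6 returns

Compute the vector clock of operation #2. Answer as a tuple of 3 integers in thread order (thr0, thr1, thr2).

(0, 1, 1)

no predecessors for #1 (invoked 1): thr1 increments from zero → (0, 1, 0)
no predecessors for #3 (invoked 4): thr0 increments from zero → (1, 0, 0)
from VC(#1)=(0, 1, 0), #2 (invoked 3) maxes components and bumps thr2 → (0, 1, 1)
from VC(#3)=(1, 0, 0), #4 (invoked 6) maxes components and bumps thr0 → (2, 0, 0)
from VC(#4)=(2, 0, 0), #5 (invoked 8) maxes components and bumps thr0 → (3, 0, 0)
from VC(#5)=(3, 0, 0), #6 (invoked 10) maxes components and bumps thr0 → (4, 0, 0)
target: VC(#2) = (0, 1, 1)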